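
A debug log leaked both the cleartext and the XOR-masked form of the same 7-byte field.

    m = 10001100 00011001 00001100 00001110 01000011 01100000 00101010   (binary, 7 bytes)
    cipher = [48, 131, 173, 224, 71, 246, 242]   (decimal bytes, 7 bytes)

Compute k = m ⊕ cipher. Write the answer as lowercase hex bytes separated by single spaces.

Since cipher = m ⊕ k, XORing both sides with m gives k = m ⊕ cipher.
8c xor 30 = bc
19 xor 83 = 9a
0c xor ad = a1
0e xor e0 = ee
43 xor 47 = 04
60 xor f6 = 96
2a xor f2 = d8

bc 9a a1 ee 04 96 d8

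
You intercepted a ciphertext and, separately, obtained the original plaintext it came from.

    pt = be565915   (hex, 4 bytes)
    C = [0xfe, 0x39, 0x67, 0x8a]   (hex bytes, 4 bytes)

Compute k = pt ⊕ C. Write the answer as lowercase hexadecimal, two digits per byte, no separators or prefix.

Since C = pt ⊕ k, XORing both sides with pt gives k = pt ⊕ C.
10111110 ⊕ 11111110 = 01000000
01010110 ⊕ 00111001 = 01101111
01011001 ⊕ 01100111 = 00111110
00010101 ⊕ 10001010 = 10011111

406f3e9f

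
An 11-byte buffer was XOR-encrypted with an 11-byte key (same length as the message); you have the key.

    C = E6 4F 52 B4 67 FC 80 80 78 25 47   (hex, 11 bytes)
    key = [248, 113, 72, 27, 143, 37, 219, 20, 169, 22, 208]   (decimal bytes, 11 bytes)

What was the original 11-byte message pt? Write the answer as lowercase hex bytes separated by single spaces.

1e 3e 1a af e8 d9 5b 94 d1 33 97

e6 ⊕ f8 = 1e
4f ⊕ 71 = 3e
52 ⊕ 48 = 1a
b4 ⊕ 1b = af
67 ⊕ 8f = e8
fc ⊕ 25 = d9
80 ⊕ db = 5b
80 ⊕ 14 = 94
78 ⊕ a9 = d1
25 ⊕ 16 = 33
47 ⊕ d0 = 97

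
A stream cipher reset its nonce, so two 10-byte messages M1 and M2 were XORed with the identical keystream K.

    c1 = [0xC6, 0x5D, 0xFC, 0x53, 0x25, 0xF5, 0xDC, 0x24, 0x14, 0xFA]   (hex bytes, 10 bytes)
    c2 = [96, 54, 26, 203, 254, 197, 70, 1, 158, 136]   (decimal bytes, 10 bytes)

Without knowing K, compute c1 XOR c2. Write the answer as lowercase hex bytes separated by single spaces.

c1 ⊕ c2 = (M1 ⊕ K) ⊕ (M2 ⊕ K) = M1 ⊕ M2 — the shared key cancels under XOR.
11000110 ⊕ 01100000 = 10100110
01011101 ⊕ 00110110 = 01101011
11111100 ⊕ 00011010 = 11100110
01010011 ⊕ 11001011 = 10011000
00100101 ⊕ 11111110 = 11011011
11110101 ⊕ 11000101 = 00110000
11011100 ⊕ 01000110 = 10011010
00100100 ⊕ 00000001 = 00100101
00010100 ⊕ 10011110 = 10001010
11111010 ⊕ 10001000 = 01110010

a6 6b e6 98 db 30 9a 25 8a 72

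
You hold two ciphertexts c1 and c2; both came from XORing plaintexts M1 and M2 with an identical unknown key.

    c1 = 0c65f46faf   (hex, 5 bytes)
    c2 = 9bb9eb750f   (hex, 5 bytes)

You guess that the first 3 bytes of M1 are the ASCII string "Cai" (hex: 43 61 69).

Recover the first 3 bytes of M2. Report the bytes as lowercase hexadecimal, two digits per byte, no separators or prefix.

d4bd76

First, c1 ⊕ c2 = (M1 ⊕ K) ⊕ (M2 ⊕ K) = M1 ⊕ M2, so the key drops out. Then M2 = (M1 ⊕ M2) ⊕ M1 over the first 3 bytes.
byte 0: (0c ^ 9b) ^ 43 = 97 ^ 43 = d4
byte 1: (65 ^ b9) ^ 61 = dc ^ 61 = bd
byte 2: (f4 ^ eb) ^ 69 = 1f ^ 69 = 76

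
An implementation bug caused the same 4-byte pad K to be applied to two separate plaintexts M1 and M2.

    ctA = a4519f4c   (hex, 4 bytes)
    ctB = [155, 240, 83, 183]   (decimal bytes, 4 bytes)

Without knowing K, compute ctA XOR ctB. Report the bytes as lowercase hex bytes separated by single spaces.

ctA ⊕ ctB = (M1 ⊕ K) ⊕ (M2 ⊕ K) = M1 ⊕ M2 — the shared key cancels under XOR.
byte 0: 164 ⊕ 155 =  63
byte 1:  81 ⊕ 240 = 161
byte 2: 159 ⊕  83 = 204
byte 3:  76 ⊕ 183 = 251

3f a1 cc fb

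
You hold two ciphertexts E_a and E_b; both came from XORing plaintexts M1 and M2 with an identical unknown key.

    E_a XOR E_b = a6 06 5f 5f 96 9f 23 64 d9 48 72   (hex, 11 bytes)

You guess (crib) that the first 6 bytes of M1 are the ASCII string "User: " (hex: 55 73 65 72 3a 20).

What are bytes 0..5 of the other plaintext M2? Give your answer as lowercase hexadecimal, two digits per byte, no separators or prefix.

f3753a2dacbf

Since E_a ⊕ E_b = M1 ⊕ M2, XORing with the guessed M1 bytes yields the corresponding M2 bytes: M2 = (E_a ⊕ E_b) ⊕ M1.
byte 0: a6 XOR 55 = f3
byte 1: 06 XOR 73 = 75
byte 2: 5f XOR 65 = 3a
byte 3: 5f XOR 72 = 2d
byte 4: 96 XOR 3a = ac
byte 5: 9f XOR 20 = bf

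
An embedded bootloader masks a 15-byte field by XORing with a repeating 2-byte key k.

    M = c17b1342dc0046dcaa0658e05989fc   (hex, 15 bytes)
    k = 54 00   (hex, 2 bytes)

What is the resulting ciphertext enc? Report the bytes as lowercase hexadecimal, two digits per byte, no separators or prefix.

The 2-byte key repeats, so the effective keystream is 54 00 54 00 54 00 54 00 54 00 54 00 54 00 54.
byte 0: 193 xor  84 = 149
byte 1: 123 xor   0 = 123
byte 2:  19 xor  84 =  71
byte 3:  66 xor   0 =  66
byte 4: 220 xor  84 = 136
byte 5:   0 xor   0 =   0
byte 6:  70 xor  84 =  18
byte 7: 220 xor   0 = 220
byte 8: 170 xor  84 = 254
byte 9:   6 xor   0 =   6
byte 10:  88 xor  84 =  12
byte 11: 224 xor   0 = 224
byte 12:  89 xor  84 =  13
byte 13: 137 xor   0 = 137
byte 14: 252 xor  84 = 168

957b4742880012dcfe060ce00d89a8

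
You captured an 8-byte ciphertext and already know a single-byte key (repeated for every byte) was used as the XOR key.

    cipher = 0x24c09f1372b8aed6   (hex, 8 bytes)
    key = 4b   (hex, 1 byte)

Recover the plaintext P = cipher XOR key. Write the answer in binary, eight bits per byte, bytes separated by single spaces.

01101111 10001011 11010100 01011000 00111001 11110011 11100101 10011101

The 1-byte key repeats, so the effective keystream is 4b 4b 4b 4b 4b 4b 4b 4b.
byte 0: 24 xor 4b = 6f
byte 1: c0 xor 4b = 8b
byte 2: 9f xor 4b = d4
byte 3: 13 xor 4b = 58
byte 4: 72 xor 4b = 39
byte 5: b8 xor 4b = f3
byte 6: ae xor 4b = e5
byte 7: d6 xor 4b = 9d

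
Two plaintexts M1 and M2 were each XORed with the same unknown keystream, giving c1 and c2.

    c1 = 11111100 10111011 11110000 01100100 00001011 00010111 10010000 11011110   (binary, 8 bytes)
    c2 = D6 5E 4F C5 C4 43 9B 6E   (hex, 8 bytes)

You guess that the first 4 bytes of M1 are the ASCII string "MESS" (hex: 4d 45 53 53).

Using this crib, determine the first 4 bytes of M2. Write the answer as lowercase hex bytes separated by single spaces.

67 a0 ec f2

First, c1 ⊕ c2 = (M1 ⊕ K) ⊕ (M2 ⊕ K) = M1 ⊕ M2, so the key drops out. Then M2 = (M1 ⊕ M2) ⊕ M1 over the first 4 bytes.
byte 0: (fc ⊕ d6) ⊕ 4d = 2a ⊕ 4d = 67
byte 1: (bb ⊕ 5e) ⊕ 45 = e5 ⊕ 45 = a0
byte 2: (f0 ⊕ 4f) ⊕ 53 = bf ⊕ 53 = ec
byte 3: (64 ⊕ c5) ⊕ 53 = a1 ⊕ 53 = f2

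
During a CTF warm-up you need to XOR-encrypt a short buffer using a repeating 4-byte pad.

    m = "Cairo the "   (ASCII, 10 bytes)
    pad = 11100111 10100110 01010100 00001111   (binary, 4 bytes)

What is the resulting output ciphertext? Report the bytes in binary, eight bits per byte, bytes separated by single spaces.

The 4-byte key repeats, so the effective keystream is e7 a6 54 0f e7 a6 54 0f e7 a6.
byte 0: 43 ^ e7 = a4
byte 1: 61 ^ a6 = c7
byte 2: 69 ^ 54 = 3d
byte 3: 72 ^ 0f = 7d
byte 4: 6f ^ e7 = 88
byte 5: 20 ^ a6 = 86
byte 6: 74 ^ 54 = 20
byte 7: 68 ^ 0f = 67
byte 8: 65 ^ e7 = 82
byte 9: 20 ^ a6 = 86

10100100 11000111 00111101 01111101 10001000 10000110 00100000 01100111 10000010 10000110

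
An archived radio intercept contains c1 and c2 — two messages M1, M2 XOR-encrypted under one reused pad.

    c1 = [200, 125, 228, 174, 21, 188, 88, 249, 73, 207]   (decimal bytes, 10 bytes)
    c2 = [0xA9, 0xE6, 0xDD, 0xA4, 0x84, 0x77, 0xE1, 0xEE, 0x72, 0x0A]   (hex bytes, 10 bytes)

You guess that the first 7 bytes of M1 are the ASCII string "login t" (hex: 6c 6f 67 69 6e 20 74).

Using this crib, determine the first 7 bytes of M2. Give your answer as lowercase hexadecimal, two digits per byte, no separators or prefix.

0df45e63ffebcd

First, c1 ⊕ c2 = (M1 ⊕ K) ⊕ (M2 ⊕ K) = M1 ⊕ M2, so the key drops out. Then M2 = (M1 ⊕ M2) ⊕ M1 over the first 7 bytes.
byte 0: (c8 ^ a9) ^ 6c = 61 ^ 6c = 0d
byte 1: (7d ^ e6) ^ 6f = 9b ^ 6f = f4
byte 2: (e4 ^ dd) ^ 67 = 39 ^ 67 = 5e
byte 3: (ae ^ a4) ^ 69 = 0a ^ 69 = 63
byte 4: (15 ^ 84) ^ 6e = 91 ^ 6e = ff
byte 5: (bc ^ 77) ^ 20 = cb ^ 20 = eb
byte 6: (58 ^ e1) ^ 74 = b9 ^ 74 = cd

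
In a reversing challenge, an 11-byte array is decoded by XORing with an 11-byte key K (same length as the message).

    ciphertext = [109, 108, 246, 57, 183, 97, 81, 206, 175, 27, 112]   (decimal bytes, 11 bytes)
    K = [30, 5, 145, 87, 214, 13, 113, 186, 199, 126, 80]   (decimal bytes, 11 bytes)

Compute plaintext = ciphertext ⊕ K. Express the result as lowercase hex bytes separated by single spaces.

73 69 67 6e 61 6c 20 74 68 65 20

XOR is its own inverse, so applying the key byte-wise gives the result directly.
byte 0: 109 ^  30 = 115
byte 1: 108 ^   5 = 105
byte 2: 246 ^ 145 = 103
byte 3:  57 ^  87 = 110
byte 4: 183 ^ 214 =  97
byte 5:  97 ^  13 = 108
byte 6:  81 ^ 113 =  32
byte 7: 206 ^ 186 = 116
byte 8: 175 ^ 199 = 104
byte 9:  27 ^ 126 = 101
byte 10: 112 ^  80 =  32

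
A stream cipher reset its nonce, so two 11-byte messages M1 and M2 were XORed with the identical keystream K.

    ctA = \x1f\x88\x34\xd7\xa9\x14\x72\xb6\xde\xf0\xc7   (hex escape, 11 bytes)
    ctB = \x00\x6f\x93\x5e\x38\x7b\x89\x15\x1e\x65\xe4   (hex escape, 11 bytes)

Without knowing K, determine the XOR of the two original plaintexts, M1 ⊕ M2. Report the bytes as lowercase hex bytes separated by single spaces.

1f e7 a7 89 91 6f fb a3 c0 95 23

ctA ⊕ ctB = (M1 ⊕ K) ⊕ (M2 ⊕ K) = M1 ⊕ M2 — the shared key cancels under XOR.
00011111 xor 00000000 = 00011111
10001000 xor 01101111 = 11100111
00110100 xor 10010011 = 10100111
11010111 xor 01011110 = 10001001
10101001 xor 00111000 = 10010001
00010100 xor 01111011 = 01101111
01110010 xor 10001001 = 11111011
10110110 xor 00010101 = 10100011
11011110 xor 00011110 = 11000000
11110000 xor 01100101 = 10010101
11000111 xor 11100100 = 00100011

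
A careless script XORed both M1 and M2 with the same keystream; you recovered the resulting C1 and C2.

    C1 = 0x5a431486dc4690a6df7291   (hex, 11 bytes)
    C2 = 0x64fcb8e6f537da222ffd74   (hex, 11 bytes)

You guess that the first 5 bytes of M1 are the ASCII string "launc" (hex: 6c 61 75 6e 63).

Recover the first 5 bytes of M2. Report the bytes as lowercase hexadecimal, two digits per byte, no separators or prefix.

First, C1 ⊕ C2 = (M1 ⊕ K) ⊕ (M2 ⊕ K) = M1 ⊕ M2, so the key drops out. Then M2 = (M1 ⊕ M2) ⊕ M1 over the first 5 bytes.
byte 0: (5a xor 64) xor 6c = 3e xor 6c = 52
byte 1: (43 xor fc) xor 61 = bf xor 61 = de
byte 2: (14 xor b8) xor 75 = ac xor 75 = d9
byte 3: (86 xor e6) xor 6e = 60 xor 6e = 0e
byte 4: (dc xor f5) xor 63 = 29 xor 63 = 4a

52ded90e4a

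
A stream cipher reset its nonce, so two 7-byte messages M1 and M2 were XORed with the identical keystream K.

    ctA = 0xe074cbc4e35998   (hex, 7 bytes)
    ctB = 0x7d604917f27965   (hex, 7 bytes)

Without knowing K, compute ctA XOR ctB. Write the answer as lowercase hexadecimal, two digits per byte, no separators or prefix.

9d1482d31120fd

ctA ⊕ ctB = (M1 ⊕ K) ⊕ (M2 ⊕ K) = M1 ⊕ M2 — the shared key cancels under XOR.
e0 xor 7d = 9d
74 xor 60 = 14
cb xor 49 = 82
c4 xor 17 = d3
e3 xor f2 = 11
59 xor 79 = 20
98 xor 65 = fd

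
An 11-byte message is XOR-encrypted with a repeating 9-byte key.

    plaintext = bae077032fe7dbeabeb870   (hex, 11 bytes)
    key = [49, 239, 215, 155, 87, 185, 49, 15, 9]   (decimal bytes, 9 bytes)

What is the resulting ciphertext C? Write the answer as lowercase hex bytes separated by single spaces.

8b 0f a0 98 78 5e ea e5 b7 89 9f

The 9-byte key repeats, so the effective keystream is 31 ef d7 9b 57 b9 31 0f 09 31 ef.
byte 0: 186 xor  49 = 139
byte 1: 224 xor 239 =  15
byte 2: 119 xor 215 = 160
byte 3:   3 xor 155 = 152
byte 4:  47 xor  87 = 120
byte 5: 231 xor 185 =  94
byte 6: 219 xor  49 = 234
byte 7: 234 xor  15 = 229
byte 8: 190 xor   9 = 183
byte 9: 184 xor  49 = 137
byte 10: 112 xor 239 = 159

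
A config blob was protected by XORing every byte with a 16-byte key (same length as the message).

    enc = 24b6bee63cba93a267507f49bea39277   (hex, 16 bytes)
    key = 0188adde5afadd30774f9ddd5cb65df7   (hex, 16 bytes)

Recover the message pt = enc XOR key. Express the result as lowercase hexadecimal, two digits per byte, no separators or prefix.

XOR is its own inverse, so applying the key byte-wise gives the result directly.
00100100 ^ 00000001 = 00100101
10110110 ^ 10001000 = 00111110
10111110 ^ 10101101 = 00010011
11100110 ^ 11011110 = 00111000
00111100 ^ 01011010 = 01100110
10111010 ^ 11111010 = 01000000
10010011 ^ 11011101 = 01001110
10100010 ^ 00110000 = 10010010
01100111 ^ 01110111 = 00010000
01010000 ^ 01001111 = 00011111
01111111 ^ 10011101 = 11100010
01001001 ^ 11011101 = 10010100
10111110 ^ 01011100 = 11100010
10100011 ^ 10110110 = 00010101
10010010 ^ 01011101 = 11001111
01110111 ^ 11110111 = 10000000

253e133866404e92101fe294e215cf80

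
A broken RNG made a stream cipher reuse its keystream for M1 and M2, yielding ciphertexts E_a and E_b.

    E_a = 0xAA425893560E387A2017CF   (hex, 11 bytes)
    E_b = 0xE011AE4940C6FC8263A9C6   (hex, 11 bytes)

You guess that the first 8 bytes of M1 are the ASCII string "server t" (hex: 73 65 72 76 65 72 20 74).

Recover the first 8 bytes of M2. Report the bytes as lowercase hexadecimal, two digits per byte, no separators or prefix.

First, E_a ⊕ E_b = (M1 ⊕ K) ⊕ (M2 ⊕ K) = M1 ⊕ M2, so the key drops out. Then M2 = (M1 ⊕ M2) ⊕ M1 over the first 8 bytes.
byte 0: (aa xor e0) xor 73 = 4a xor 73 = 39
byte 1: (42 xor 11) xor 65 = 53 xor 65 = 36
byte 2: (58 xor ae) xor 72 = f6 xor 72 = 84
byte 3: (93 xor 49) xor 76 = da xor 76 = ac
byte 4: (56 xor 40) xor 65 = 16 xor 65 = 73
byte 5: (0e xor c6) xor 72 = c8 xor 72 = ba
byte 6: (38 xor fc) xor 20 = c4 xor 20 = e4
byte 7: (7a xor 82) xor 74 = f8 xor 74 = 8c

393684ac73bae48c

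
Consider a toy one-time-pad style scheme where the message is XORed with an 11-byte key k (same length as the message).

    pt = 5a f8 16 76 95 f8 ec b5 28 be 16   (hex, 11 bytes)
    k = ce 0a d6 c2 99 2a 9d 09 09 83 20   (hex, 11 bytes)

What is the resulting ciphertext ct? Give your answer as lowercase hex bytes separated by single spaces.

94 f2 c0 b4 0c d2 71 bc 21 3d 36

5a ^ ce = 94
f8 ^ 0a = f2
16 ^ d6 = c0
76 ^ c2 = b4
95 ^ 99 = 0c
f8 ^ 2a = d2
ec ^ 9d = 71
b5 ^ 09 = bc
28 ^ 09 = 21
be ^ 83 = 3d
16 ^ 20 = 36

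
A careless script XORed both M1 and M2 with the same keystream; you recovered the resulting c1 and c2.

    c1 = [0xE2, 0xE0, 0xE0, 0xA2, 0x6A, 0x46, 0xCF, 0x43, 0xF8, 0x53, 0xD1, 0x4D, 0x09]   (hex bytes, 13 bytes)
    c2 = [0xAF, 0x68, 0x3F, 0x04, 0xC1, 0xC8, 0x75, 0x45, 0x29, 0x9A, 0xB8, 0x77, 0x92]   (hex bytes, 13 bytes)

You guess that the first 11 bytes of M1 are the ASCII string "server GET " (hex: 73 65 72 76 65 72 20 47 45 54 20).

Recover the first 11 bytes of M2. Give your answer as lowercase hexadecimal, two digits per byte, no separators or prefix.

3eedadd0cefc9a41949d49

First, c1 ⊕ c2 = (M1 ⊕ K) ⊕ (M2 ⊕ K) = M1 ⊕ M2, so the key drops out. Then M2 = (M1 ⊕ M2) ⊕ M1 over the first 11 bytes.
byte 0: (e2 xor af) xor 73 = 4d xor 73 = 3e
byte 1: (e0 xor 68) xor 65 = 88 xor 65 = ed
byte 2: (e0 xor 3f) xor 72 = df xor 72 = ad
byte 3: (a2 xor 04) xor 76 = a6 xor 76 = d0
byte 4: (6a xor c1) xor 65 = ab xor 65 = ce
byte 5: (46 xor c8) xor 72 = 8e xor 72 = fc
byte 6: (cf xor 75) xor 20 = ba xor 20 = 9a
byte 7: (43 xor 45) xor 47 = 06 xor 47 = 41
byte 8: (f8 xor 29) xor 45 = d1 xor 45 = 94
byte 9: (53 xor 9a) xor 54 = c9 xor 54 = 9d
byte 10: (d1 xor b8) xor 20 = 69 xor 20 = 49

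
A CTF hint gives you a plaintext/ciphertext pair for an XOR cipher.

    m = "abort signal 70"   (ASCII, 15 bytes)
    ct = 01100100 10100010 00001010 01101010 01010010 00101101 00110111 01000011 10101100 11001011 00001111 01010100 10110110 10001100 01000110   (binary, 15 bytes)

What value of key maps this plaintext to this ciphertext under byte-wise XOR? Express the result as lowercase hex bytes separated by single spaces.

Since ct = m ⊕ key, XORing both sides with m gives key = m ⊕ ct.
byte 0: 01100001 ^ 01100100 = 00000101
byte 1: 01100010 ^ 10100010 = 11000000
byte 2: 01101111 ^ 00001010 = 01100101
byte 3: 01110010 ^ 01101010 = 00011000
byte 4: 01110100 ^ 01010010 = 00100110
byte 5: 00100000 ^ 00101101 = 00001101
byte 6: 01110011 ^ 00110111 = 01000100
byte 7: 01101001 ^ 01000011 = 00101010
byte 8: 01100111 ^ 10101100 = 11001011
byte 9: 01101110 ^ 11001011 = 10100101
byte 10: 01100001 ^ 00001111 = 01101110
byte 11: 01101100 ^ 01010100 = 00111000
byte 12: 00100000 ^ 10110110 = 10010110
byte 13: 00110111 ^ 10001100 = 10111011
byte 14: 00110000 ^ 01000110 = 01110110

05 c0 65 18 26 0d 44 2a cb a5 6e 38 96 bb 76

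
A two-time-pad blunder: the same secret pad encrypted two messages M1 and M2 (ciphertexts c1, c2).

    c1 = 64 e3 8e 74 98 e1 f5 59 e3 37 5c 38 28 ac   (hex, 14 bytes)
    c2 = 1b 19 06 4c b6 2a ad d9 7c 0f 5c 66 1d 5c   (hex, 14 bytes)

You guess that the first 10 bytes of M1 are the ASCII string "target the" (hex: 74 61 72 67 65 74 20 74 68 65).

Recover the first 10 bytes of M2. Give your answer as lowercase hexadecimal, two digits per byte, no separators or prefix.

First, c1 ⊕ c2 = (M1 ⊕ K) ⊕ (M2 ⊕ K) = M1 ⊕ M2, so the key drops out. Then M2 = (M1 ⊕ M2) ⊕ M1 over the first 10 bytes.
byte 0: (64 XOR 1b) XOR 74 = 7f XOR 74 = 0b
byte 1: (e3 XOR 19) XOR 61 = fa XOR 61 = 9b
byte 2: (8e XOR 06) XOR 72 = 88 XOR 72 = fa
byte 3: (74 XOR 4c) XOR 67 = 38 XOR 67 = 5f
byte 4: (98 XOR b6) XOR 65 = 2e XOR 65 = 4b
byte 5: (e1 XOR 2a) XOR 74 = cb XOR 74 = bf
byte 6: (f5 XOR ad) XOR 20 = 58 XOR 20 = 78
byte 7: (59 XOR d9) XOR 74 = 80 XOR 74 = f4
byte 8: (e3 XOR 7c) XOR 68 = 9f XOR 68 = f7
byte 9: (37 XOR 0f) XOR 65 = 38 XOR 65 = 5d

0b9bfa5f4bbf78f4f75d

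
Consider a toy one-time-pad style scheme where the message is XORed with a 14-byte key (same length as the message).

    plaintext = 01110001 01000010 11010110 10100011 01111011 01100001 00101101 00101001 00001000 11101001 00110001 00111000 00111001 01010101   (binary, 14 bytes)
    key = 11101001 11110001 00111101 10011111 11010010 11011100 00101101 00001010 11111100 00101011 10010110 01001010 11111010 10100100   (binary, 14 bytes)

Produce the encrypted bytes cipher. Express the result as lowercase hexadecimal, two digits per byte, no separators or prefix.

XOR is its own inverse, so applying the key byte-wise gives the result directly.
71 ⊕ e9 = 98
42 ⊕ f1 = b3
d6 ⊕ 3d = eb
a3 ⊕ 9f = 3c
7b ⊕ d2 = a9
61 ⊕ dc = bd
2d ⊕ 2d = 00
29 ⊕ 0a = 23
08 ⊕ fc = f4
e9 ⊕ 2b = c2
31 ⊕ 96 = a7
38 ⊕ 4a = 72
39 ⊕ fa = c3
55 ⊕ a4 = f1

98b3eb3ca9bd0023f4c2a772c3f1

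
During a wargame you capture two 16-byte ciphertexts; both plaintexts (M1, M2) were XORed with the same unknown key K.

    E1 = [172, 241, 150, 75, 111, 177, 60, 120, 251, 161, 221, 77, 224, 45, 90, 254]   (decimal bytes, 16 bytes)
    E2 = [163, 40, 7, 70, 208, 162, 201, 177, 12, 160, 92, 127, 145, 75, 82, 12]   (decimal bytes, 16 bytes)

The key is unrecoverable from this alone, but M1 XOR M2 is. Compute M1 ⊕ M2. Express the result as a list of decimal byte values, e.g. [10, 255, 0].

[15, 217, 145, 13, 191, 19, 245, 201, 247, 1, 129, 50, 113, 102, 8, 242]

E1 ⊕ E2 = (M1 ⊕ K) ⊕ (M2 ⊕ K) = M1 ⊕ M2 — the shared key cancels under XOR.
172 ^ 163 =  15
241 ^  40 = 217
150 ^   7 = 145
 75 ^  70 =  13
111 ^ 208 = 191
177 ^ 162 =  19
 60 ^ 201 = 245
120 ^ 177 = 201
251 ^  12 = 247
161 ^ 160 =   1
221 ^  92 = 129
 77 ^ 127 =  50
224 ^ 145 = 113
 45 ^  75 = 102
 90 ^  82 =   8
254 ^  12 = 242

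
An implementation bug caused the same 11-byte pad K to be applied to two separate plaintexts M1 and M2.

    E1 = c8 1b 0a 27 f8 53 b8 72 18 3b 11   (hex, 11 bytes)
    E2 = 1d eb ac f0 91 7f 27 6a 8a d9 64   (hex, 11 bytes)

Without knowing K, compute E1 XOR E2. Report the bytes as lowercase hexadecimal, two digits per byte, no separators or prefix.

E1 ⊕ E2 = (M1 ⊕ K) ⊕ (M2 ⊕ K) = M1 ⊕ M2 — the shared key cancels under XOR.
byte 0: c8 xor 1d = d5
byte 1: 1b xor eb = f0
byte 2: 0a xor ac = a6
byte 3: 27 xor f0 = d7
byte 4: f8 xor 91 = 69
byte 5: 53 xor 7f = 2c
byte 6: b8 xor 27 = 9f
byte 7: 72 xor 6a = 18
byte 8: 18 xor 8a = 92
byte 9: 3b xor d9 = e2
byte 10: 11 xor 64 = 75

d5f0a6d7692c9f1892e275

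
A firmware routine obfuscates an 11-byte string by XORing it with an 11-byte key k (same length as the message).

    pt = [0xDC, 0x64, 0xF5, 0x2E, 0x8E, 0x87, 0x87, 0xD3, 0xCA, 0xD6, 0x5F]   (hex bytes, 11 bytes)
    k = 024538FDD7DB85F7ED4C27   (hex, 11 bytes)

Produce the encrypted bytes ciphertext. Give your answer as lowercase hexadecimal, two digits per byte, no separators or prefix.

de21cdd3595c0224279a78

dc XOR 02 = de
64 XOR 45 = 21
f5 XOR 38 = cd
2e XOR fd = d3
8e XOR d7 = 59
87 XOR db = 5c
87 XOR 85 = 02
d3 XOR f7 = 24
ca XOR ed = 27
d6 XOR 4c = 9a
5f XOR 27 = 78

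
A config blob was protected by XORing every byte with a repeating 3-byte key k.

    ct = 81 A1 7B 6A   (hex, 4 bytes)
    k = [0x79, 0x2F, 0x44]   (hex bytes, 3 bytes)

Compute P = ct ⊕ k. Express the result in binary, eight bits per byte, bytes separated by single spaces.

11111000 10001110 00111111 00010011

The 3-byte key repeats, so the effective keystream is 79 2f 44 79.
byte 0: 129 XOR 121 = 248
byte 1: 161 XOR  47 = 142
byte 2: 123 XOR  68 =  63
byte 3: 106 XOR 121 =  19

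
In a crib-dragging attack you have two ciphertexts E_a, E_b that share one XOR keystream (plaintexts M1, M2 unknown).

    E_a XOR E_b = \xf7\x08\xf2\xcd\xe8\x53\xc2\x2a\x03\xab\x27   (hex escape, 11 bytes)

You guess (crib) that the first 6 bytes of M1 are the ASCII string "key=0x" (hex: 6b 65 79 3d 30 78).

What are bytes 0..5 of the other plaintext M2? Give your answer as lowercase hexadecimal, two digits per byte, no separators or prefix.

Since E_a ⊕ E_b = M1 ⊕ M2, XORing with the guessed M1 bytes yields the corresponding M2 bytes: M2 = (E_a ⊕ E_b) ⊕ M1.
f7 XOR 6b = 9c
08 XOR 65 = 6d
f2 XOR 79 = 8b
cd XOR 3d = f0
e8 XOR 30 = d8
53 XOR 78 = 2b

9c6d8bf0d82b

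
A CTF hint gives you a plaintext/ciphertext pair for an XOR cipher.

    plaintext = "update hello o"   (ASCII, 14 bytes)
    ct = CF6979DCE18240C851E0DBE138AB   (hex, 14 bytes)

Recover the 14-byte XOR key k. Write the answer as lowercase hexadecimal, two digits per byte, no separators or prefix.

Since ct = plaintext ⊕ k, XORing both sides with plaintext gives k = plaintext ⊕ ct.
byte 0: 75 XOR cf = ba
byte 1: 70 XOR 69 = 19
byte 2: 64 XOR 79 = 1d
byte 3: 61 XOR dc = bd
byte 4: 74 XOR e1 = 95
byte 5: 65 XOR 82 = e7
byte 6: 20 XOR 40 = 60
byte 7: 68 XOR c8 = a0
byte 8: 65 XOR 51 = 34
byte 9: 6c XOR e0 = 8c
byte 10: 6c XOR db = b7
byte 11: 6f XOR e1 = 8e
byte 12: 20 XOR 38 = 18
byte 13: 6f XOR ab = c4

ba191dbd95e760a0348cb78e18c4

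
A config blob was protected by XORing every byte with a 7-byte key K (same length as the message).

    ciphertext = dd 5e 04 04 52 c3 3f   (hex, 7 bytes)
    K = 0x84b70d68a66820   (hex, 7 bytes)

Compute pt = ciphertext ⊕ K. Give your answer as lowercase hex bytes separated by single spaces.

59 e9 09 6c f4 ab 1f

XOR is its own inverse, so applying the key byte-wise gives the result directly.
byte 0: dd xor 84 = 59
byte 1: 5e xor b7 = e9
byte 2: 04 xor 0d = 09
byte 3: 04 xor 68 = 6c
byte 4: 52 xor a6 = f4
byte 5: c3 xor 68 = ab
byte 6: 3f xor 20 = 1f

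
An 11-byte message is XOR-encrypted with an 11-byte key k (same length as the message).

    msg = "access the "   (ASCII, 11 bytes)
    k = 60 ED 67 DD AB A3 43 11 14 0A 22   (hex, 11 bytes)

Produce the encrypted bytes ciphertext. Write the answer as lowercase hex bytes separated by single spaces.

XOR is its own inverse, so applying the key byte-wise gives the result directly.
61 XOR 60 = 01
63 XOR ed = 8e
63 XOR 67 = 04
65 XOR dd = b8
73 XOR ab = d8
73 XOR a3 = d0
20 XOR 43 = 63
74 XOR 11 = 65
68 XOR 14 = 7c
65 XOR 0a = 6f
20 XOR 22 = 02

01 8e 04 b8 d8 d0 63 65 7c 6f 02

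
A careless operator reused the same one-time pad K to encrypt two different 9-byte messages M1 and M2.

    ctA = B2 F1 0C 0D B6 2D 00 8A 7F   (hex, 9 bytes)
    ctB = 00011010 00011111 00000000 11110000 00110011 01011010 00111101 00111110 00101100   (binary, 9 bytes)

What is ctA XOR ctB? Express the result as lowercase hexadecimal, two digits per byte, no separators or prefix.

ctA ⊕ ctB = (M1 ⊕ K) ⊕ (M2 ⊕ K) = M1 ⊕ M2 — the shared key cancels under XOR.
byte 0: b2 xor 1a = a8
byte 1: f1 xor 1f = ee
byte 2: 0c xor 00 = 0c
byte 3: 0d xor f0 = fd
byte 4: b6 xor 33 = 85
byte 5: 2d xor 5a = 77
byte 6: 00 xor 3d = 3d
byte 7: 8a xor 3e = b4
byte 8: 7f xor 2c = 53

a8ee0cfd85773db453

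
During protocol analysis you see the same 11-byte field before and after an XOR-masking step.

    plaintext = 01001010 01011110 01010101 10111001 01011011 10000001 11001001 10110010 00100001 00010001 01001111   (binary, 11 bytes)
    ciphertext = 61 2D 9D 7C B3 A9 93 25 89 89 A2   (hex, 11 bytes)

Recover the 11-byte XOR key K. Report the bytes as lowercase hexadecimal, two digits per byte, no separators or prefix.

Since ciphertext = plaintext ⊕ K, XORing both sides with plaintext gives K = plaintext ⊕ ciphertext.
4a XOR 61 = 2b
5e XOR 2d = 73
55 XOR 9d = c8
b9 XOR 7c = c5
5b XOR b3 = e8
81 XOR a9 = 28
c9 XOR 93 = 5a
b2 XOR 25 = 97
21 XOR 89 = a8
11 XOR 89 = 98
4f XOR a2 = ed

2b73c8c5e8285a97a898ed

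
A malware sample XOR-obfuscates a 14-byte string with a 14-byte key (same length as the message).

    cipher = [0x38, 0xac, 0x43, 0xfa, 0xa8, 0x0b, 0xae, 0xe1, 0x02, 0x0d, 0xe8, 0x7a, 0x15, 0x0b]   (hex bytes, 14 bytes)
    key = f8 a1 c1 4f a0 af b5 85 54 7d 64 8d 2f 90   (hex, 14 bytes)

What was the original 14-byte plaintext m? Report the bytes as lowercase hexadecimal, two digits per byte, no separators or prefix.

c00d82b508a41b6456708cf73a9b

38 ⊕ f8 = c0
ac ⊕ a1 = 0d
43 ⊕ c1 = 82
fa ⊕ 4f = b5
a8 ⊕ a0 = 08
0b ⊕ af = a4
ae ⊕ b5 = 1b
e1 ⊕ 85 = 64
02 ⊕ 54 = 56
0d ⊕ 7d = 70
e8 ⊕ 64 = 8c
7a ⊕ 8d = f7
15 ⊕ 2f = 3a
0b ⊕ 90 = 9b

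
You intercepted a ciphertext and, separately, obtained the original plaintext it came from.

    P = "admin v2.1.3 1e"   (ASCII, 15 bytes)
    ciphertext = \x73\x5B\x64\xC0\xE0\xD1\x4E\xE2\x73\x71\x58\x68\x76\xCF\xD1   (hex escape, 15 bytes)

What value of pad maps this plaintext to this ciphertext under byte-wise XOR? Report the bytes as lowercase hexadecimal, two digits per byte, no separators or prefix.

Since ciphertext = P ⊕ pad, XORing both sides with P gives pad = P ⊕ ciphertext.
01100001 ^ 01110011 = 00010010
01100100 ^ 01011011 = 00111111
01101101 ^ 01100100 = 00001001
01101001 ^ 11000000 = 10101001
01101110 ^ 11100000 = 10001110
00100000 ^ 11010001 = 11110001
01110110 ^ 01001110 = 00111000
00110010 ^ 11100010 = 11010000
00101110 ^ 01110011 = 01011101
00110001 ^ 01110001 = 01000000
00101110 ^ 01011000 = 01110110
00110011 ^ 01101000 = 01011011
00100000 ^ 01110110 = 01010110
00110001 ^ 11001111 = 11111110
01100101 ^ 11010001 = 10110100

123f09a98ef138d05d40765b56feb4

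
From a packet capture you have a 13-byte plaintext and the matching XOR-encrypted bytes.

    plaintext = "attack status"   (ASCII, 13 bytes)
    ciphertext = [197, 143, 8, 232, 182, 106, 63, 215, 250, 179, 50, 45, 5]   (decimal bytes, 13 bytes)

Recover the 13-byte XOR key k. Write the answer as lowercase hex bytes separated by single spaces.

a4 fb 7c 89 d5 01 1f a4 8e d2 46 58 76

Since ciphertext = plaintext ⊕ k, XORing both sides with plaintext gives k = plaintext ⊕ ciphertext.
61 ^ c5 = a4
74 ^ 8f = fb
74 ^ 08 = 7c
61 ^ e8 = 89
63 ^ b6 = d5
6b ^ 6a = 01
20 ^ 3f = 1f
73 ^ d7 = a4
74 ^ fa = 8e
61 ^ b3 = d2
74 ^ 32 = 46
75 ^ 2d = 58
73 ^ 05 = 76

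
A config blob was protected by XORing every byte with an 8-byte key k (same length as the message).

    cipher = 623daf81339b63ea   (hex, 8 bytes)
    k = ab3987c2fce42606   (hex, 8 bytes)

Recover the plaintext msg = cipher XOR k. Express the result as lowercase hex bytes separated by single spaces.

XOR is its own inverse, so applying the key byte-wise gives the result directly.
62 xor ab = c9
3d xor 39 = 04
af xor 87 = 28
81 xor c2 = 43
33 xor fc = cf
9b xor e4 = 7f
63 xor 26 = 45
ea xor 06 = ec

c9 04 28 43 cf 7f 45 ec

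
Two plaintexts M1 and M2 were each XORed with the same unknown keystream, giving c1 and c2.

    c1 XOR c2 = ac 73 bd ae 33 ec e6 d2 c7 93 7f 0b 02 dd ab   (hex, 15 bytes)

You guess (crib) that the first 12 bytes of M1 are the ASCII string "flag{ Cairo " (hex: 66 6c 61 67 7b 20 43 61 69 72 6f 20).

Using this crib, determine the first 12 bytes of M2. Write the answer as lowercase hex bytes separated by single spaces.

ca 1f dc c9 48 cc a5 b3 ae e1 10 2b

Since c1 ⊕ c2 = M1 ⊕ M2, XORing with the guessed M1 bytes yields the corresponding M2 bytes: M2 = (c1 ⊕ c2) ⊕ M1.
byte 0: ac XOR 66 = ca
byte 1: 73 XOR 6c = 1f
byte 2: bd XOR 61 = dc
byte 3: ae XOR 67 = c9
byte 4: 33 XOR 7b = 48
byte 5: ec XOR 20 = cc
byte 6: e6 XOR 43 = a5
byte 7: d2 XOR 61 = b3
byte 8: c7 XOR 69 = ae
byte 9: 93 XOR 72 = e1
byte 10: 7f XOR 6f = 10
byte 11: 0b XOR 20 = 2b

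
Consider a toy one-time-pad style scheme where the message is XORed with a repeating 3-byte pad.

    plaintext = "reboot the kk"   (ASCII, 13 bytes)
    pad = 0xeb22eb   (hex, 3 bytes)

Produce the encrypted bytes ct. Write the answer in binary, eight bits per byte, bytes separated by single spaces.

10011001 01000111 10001001 10000100 01001101 10011111 11001011 01010110 10000011 10001110 00000010 10000000 10000000

The 3-byte key repeats, so the effective keystream is eb 22 eb eb 22 eb eb 22 eb eb 22 eb eb.
byte 0: 114 ^ 235 = 153
byte 1: 101 ^  34 =  71
byte 2:  98 ^ 235 = 137
byte 3: 111 ^ 235 = 132
byte 4: 111 ^  34 =  77
byte 5: 116 ^ 235 = 159
byte 6:  32 ^ 235 = 203
byte 7: 116 ^  34 =  86
byte 8: 104 ^ 235 = 131
byte 9: 101 ^ 235 = 142
byte 10:  32 ^  34 =   2
byte 11: 107 ^ 235 = 128
byte 12: 107 ^ 235 = 128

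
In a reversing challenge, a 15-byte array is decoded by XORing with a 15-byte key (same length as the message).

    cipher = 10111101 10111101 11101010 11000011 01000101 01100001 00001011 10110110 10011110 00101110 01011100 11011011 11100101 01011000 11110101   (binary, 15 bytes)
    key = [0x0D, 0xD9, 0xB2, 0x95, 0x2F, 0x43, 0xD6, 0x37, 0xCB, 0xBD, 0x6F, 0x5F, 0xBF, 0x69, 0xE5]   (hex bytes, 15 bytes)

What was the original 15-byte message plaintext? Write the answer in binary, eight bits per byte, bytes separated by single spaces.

XOR is its own inverse, so applying the key byte-wise gives the result directly.
189 ^  13 = 176
189 ^ 217 = 100
234 ^ 178 =  88
195 ^ 149 =  86
 69 ^  47 = 106
 97 ^  67 =  34
 11 ^ 214 = 221
182 ^  55 = 129
158 ^ 203 =  85
 46 ^ 189 = 147
 92 ^ 111 =  51
219 ^  95 = 132
229 ^ 191 =  90
 88 ^ 105 =  49
245 ^ 229 =  16

10110000 01100100 01011000 01010110 01101010 00100010 11011101 10000001 01010101 10010011 00110011 10000100 01011010 00110001 00010000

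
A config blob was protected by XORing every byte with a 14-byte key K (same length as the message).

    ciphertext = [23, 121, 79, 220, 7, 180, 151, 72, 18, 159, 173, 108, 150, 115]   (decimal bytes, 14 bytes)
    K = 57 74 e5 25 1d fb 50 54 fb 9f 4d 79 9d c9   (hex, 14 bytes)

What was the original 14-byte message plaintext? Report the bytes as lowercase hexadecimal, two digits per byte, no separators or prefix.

XOR is its own inverse, so applying the key byte-wise gives the result directly.
 23 ^  87 =  64
121 ^ 116 =  13
 79 ^ 229 = 170
220 ^  37 = 249
  7 ^  29 =  26
180 ^ 251 =  79
151 ^  80 = 199
 72 ^  84 =  28
 18 ^ 251 = 233
159 ^ 159 =   0
173 ^  77 = 224
108 ^ 121 =  21
150 ^ 157 =  11
115 ^ 201 = 186

400daaf91a4fc71ce900e0150bba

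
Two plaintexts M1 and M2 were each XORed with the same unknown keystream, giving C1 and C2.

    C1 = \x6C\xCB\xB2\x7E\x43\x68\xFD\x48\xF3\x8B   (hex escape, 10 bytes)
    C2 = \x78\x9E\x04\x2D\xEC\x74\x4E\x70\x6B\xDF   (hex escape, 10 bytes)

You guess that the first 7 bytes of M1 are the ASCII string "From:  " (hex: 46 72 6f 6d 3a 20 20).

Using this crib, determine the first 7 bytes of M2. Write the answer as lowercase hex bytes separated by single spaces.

First, C1 ⊕ C2 = (M1 ⊕ K) ⊕ (M2 ⊕ K) = M1 ⊕ M2, so the key drops out. Then M2 = (M1 ⊕ M2) ⊕ M1 over the first 7 bytes.
byte 0: (6c XOR 78) XOR 46 = 14 XOR 46 = 52
byte 1: (cb XOR 9e) XOR 72 = 55 XOR 72 = 27
byte 2: (b2 XOR 04) XOR 6f = b6 XOR 6f = d9
byte 3: (7e XOR 2d) XOR 6d = 53 XOR 6d = 3e
byte 4: (43 XOR ec) XOR 3a = af XOR 3a = 95
byte 5: (68 XOR 74) XOR 20 = 1c XOR 20 = 3c
byte 6: (fd XOR 4e) XOR 20 = b3 XOR 20 = 93

52 27 d9 3e 95 3c 93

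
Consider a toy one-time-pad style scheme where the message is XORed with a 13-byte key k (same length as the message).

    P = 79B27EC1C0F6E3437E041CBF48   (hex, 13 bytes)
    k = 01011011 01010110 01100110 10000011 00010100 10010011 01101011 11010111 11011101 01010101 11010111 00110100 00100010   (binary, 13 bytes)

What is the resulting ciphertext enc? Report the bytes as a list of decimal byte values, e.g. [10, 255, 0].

XOR is its own inverse, so applying the key byte-wise gives the result directly.
79 xor 5b = 22
b2 xor 56 = e4
7e xor 66 = 18
c1 xor 83 = 42
c0 xor 14 = d4
f6 xor 93 = 65
e3 xor 6b = 88
43 xor d7 = 94
7e xor dd = a3
04 xor 55 = 51
1c xor d7 = cb
bf xor 34 = 8b
48 xor 22 = 6a

[34, 228, 24, 66, 212, 101, 136, 148, 163, 81, 203, 139, 106]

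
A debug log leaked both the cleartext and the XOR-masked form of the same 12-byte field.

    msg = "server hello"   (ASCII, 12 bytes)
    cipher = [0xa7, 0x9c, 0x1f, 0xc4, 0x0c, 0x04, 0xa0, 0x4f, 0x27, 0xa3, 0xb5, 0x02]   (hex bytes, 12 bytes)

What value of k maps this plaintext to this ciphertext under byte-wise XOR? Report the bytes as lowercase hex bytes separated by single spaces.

Since cipher = msg ⊕ k, XORing both sides with msg gives k = msg ⊕ cipher.
115 ⊕ 167 = 212
101 ⊕ 156 = 249
114 ⊕  31 = 109
118 ⊕ 196 = 178
101 ⊕  12 = 105
114 ⊕   4 = 118
 32 ⊕ 160 = 128
104 ⊕  79 =  39
101 ⊕  39 =  66
108 ⊕ 163 = 207
108 ⊕ 181 = 217
111 ⊕   2 = 109

d4 f9 6d b2 69 76 80 27 42 cf d9 6d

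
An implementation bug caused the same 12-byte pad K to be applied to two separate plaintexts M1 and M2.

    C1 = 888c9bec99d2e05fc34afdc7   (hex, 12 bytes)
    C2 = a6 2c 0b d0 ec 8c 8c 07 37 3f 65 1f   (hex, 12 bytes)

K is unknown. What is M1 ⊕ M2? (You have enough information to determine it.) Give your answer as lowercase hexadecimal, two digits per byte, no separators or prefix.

2ea0903c755e6c58f47598d8

C1 ⊕ C2 = (M1 ⊕ K) ⊕ (M2 ⊕ K) = M1 ⊕ M2 — the shared key cancels under XOR.
88 XOR a6 = 2e
8c XOR 2c = a0
9b XOR 0b = 90
ec XOR d0 = 3c
99 XOR ec = 75
d2 XOR 8c = 5e
e0 XOR 8c = 6c
5f XOR 07 = 58
c3 XOR 37 = f4
4a XOR 3f = 75
fd XOR 65 = 98
c7 XOR 1f = d8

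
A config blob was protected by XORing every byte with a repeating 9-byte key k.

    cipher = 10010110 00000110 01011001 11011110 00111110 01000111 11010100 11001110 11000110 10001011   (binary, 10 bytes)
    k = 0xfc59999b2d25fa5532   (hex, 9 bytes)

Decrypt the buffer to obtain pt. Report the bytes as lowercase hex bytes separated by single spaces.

The 9-byte key repeats, so the effective keystream is fc 59 99 9b 2d 25 fa 55 32 fc.
byte 0: 96 ^ fc = 6a
byte 1: 06 ^ 59 = 5f
byte 2: 59 ^ 99 = c0
byte 3: de ^ 9b = 45
byte 4: 3e ^ 2d = 13
byte 5: 47 ^ 25 = 62
byte 6: d4 ^ fa = 2e
byte 7: ce ^ 55 = 9b
byte 8: c6 ^ 32 = f4
byte 9: 8b ^ fc = 77

6a 5f c0 45 13 62 2e 9b f4 77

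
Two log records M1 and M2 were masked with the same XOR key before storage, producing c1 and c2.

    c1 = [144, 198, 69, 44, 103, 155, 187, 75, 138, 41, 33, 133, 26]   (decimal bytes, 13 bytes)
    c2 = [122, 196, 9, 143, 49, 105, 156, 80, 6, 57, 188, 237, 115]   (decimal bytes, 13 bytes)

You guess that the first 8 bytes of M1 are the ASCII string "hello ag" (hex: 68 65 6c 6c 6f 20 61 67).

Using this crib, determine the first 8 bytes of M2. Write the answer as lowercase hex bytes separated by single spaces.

82 67 20 cf 39 d2 46 7c

First, c1 ⊕ c2 = (M1 ⊕ K) ⊕ (M2 ⊕ K) = M1 ⊕ M2, so the key drops out. Then M2 = (M1 ⊕ M2) ⊕ M1 over the first 8 bytes.
byte 0: (90 ^ 7a) ^ 68 = ea ^ 68 = 82
byte 1: (c6 ^ c4) ^ 65 = 02 ^ 65 = 67
byte 2: (45 ^ 09) ^ 6c = 4c ^ 6c = 20
byte 3: (2c ^ 8f) ^ 6c = a3 ^ 6c = cf
byte 4: (67 ^ 31) ^ 6f = 56 ^ 6f = 39
byte 5: (9b ^ 69) ^ 20 = f2 ^ 20 = d2
byte 6: (bb ^ 9c) ^ 61 = 27 ^ 61 = 46
byte 7: (4b ^ 50) ^ 67 = 1b ^ 67 = 7c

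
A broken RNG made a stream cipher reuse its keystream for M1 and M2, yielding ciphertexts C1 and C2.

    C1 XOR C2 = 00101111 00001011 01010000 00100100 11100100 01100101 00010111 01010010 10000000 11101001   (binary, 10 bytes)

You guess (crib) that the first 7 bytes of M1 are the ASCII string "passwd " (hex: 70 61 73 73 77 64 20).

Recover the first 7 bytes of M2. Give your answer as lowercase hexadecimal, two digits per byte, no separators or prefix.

5f6a2357930137

Since C1 ⊕ C2 = M1 ⊕ M2, XORing with the guessed M1 bytes yields the corresponding M2 bytes: M2 = (C1 ⊕ C2) ⊕ M1.
2f ⊕ 70 = 5f
0b ⊕ 61 = 6a
50 ⊕ 73 = 23
24 ⊕ 73 = 57
e4 ⊕ 77 = 93
65 ⊕ 64 = 01
17 ⊕ 20 = 37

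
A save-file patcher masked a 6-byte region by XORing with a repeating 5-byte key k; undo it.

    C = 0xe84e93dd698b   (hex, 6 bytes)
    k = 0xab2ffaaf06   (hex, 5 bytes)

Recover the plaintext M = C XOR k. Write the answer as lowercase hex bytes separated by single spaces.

43 61 69 72 6f 20

The 5-byte key repeats, so the effective keystream is ab 2f fa af 06 ab.
byte 0: 232 ⊕ 171 =  67
byte 1:  78 ⊕  47 =  97
byte 2: 147 ⊕ 250 = 105
byte 3: 221 ⊕ 175 = 114
byte 4: 105 ⊕   6 = 111
byte 5: 139 ⊕ 171 =  32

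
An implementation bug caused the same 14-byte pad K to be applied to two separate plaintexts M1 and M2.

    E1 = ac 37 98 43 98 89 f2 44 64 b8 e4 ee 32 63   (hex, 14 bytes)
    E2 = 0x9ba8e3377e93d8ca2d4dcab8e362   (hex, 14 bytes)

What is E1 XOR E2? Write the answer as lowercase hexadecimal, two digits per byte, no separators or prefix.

E1 ⊕ E2 = (M1 ⊕ K) ⊕ (M2 ⊕ K) = M1 ⊕ M2 — the shared key cancels under XOR.
ac ^ 9b = 37
37 ^ a8 = 9f
98 ^ e3 = 7b
43 ^ 37 = 74
98 ^ 7e = e6
89 ^ 93 = 1a
f2 ^ d8 = 2a
44 ^ ca = 8e
64 ^ 2d = 49
b8 ^ 4d = f5
e4 ^ ca = 2e
ee ^ b8 = 56
32 ^ e3 = d1
63 ^ 62 = 01

379f7b74e61a2a8e49f52e56d101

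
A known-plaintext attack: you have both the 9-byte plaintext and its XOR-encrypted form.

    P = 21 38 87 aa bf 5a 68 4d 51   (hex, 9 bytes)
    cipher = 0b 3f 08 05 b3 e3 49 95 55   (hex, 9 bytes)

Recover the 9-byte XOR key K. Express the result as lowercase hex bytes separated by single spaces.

Since cipher = P ⊕ K, XORing both sides with P gives K = P ⊕ cipher.
21 ^ 0b = 2a
38 ^ 3f = 07
87 ^ 08 = 8f
aa ^ 05 = af
bf ^ b3 = 0c
5a ^ e3 = b9
68 ^ 49 = 21
4d ^ 95 = d8
51 ^ 55 = 04

2a 07 8f af 0c b9 21 d8 04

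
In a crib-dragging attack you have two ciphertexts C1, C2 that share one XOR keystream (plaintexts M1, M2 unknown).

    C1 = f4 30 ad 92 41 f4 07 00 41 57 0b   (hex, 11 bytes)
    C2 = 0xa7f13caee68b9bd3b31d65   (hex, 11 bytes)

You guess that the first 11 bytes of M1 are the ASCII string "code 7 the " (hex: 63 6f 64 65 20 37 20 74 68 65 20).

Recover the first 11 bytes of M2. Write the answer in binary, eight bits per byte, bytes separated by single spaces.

00110000 10101110 11110101 01011001 10000111 01001000 10111100 10100111 10011010 00101111 01001110

First, C1 ⊕ C2 = (M1 ⊕ K) ⊕ (M2 ⊕ K) = M1 ⊕ M2, so the key drops out. Then M2 = (M1 ⊕ M2) ⊕ M1 over the first 11 bytes.
byte 0: (f4 xor a7) xor 63 = 53 xor 63 = 30
byte 1: (30 xor f1) xor 6f = c1 xor 6f = ae
byte 2: (ad xor 3c) xor 64 = 91 xor 64 = f5
byte 3: (92 xor ae) xor 65 = 3c xor 65 = 59
byte 4: (41 xor e6) xor 20 = a7 xor 20 = 87
byte 5: (f4 xor 8b) xor 37 = 7f xor 37 = 48
byte 6: (07 xor 9b) xor 20 = 9c xor 20 = bc
byte 7: (00 xor d3) xor 74 = d3 xor 74 = a7
byte 8: (41 xor b3) xor 68 = f2 xor 68 = 9a
byte 9: (57 xor 1d) xor 65 = 4a xor 65 = 2f
byte 10: (0b xor 65) xor 20 = 6e xor 20 = 4e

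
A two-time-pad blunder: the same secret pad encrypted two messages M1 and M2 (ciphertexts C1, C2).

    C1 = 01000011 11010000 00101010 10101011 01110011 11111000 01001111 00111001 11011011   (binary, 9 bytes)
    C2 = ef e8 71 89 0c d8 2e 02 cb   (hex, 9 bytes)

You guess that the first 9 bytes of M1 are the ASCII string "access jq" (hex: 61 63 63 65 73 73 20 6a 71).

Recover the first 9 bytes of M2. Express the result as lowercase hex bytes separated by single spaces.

cd 5b 38 47 0c 53 41 51 61

First, C1 ⊕ C2 = (M1 ⊕ K) ⊕ (M2 ⊕ K) = M1 ⊕ M2, so the key drops out. Then M2 = (M1 ⊕ M2) ⊕ M1 over the first 9 bytes.
byte 0: (43 XOR ef) XOR 61 = ac XOR 61 = cd
byte 1: (d0 XOR e8) XOR 63 = 38 XOR 63 = 5b
byte 2: (2a XOR 71) XOR 63 = 5b XOR 63 = 38
byte 3: (ab XOR 89) XOR 65 = 22 XOR 65 = 47
byte 4: (73 XOR 0c) XOR 73 = 7f XOR 73 = 0c
byte 5: (f8 XOR d8) XOR 73 = 20 XOR 73 = 53
byte 6: (4f XOR 2e) XOR 20 = 61 XOR 20 = 41
byte 7: (39 XOR 02) XOR 6a = 3b XOR 6a = 51
byte 8: (db XOR cb) XOR 71 = 10 XOR 71 = 61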